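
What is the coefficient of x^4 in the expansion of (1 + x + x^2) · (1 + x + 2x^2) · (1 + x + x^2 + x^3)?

11

(1 + x + x^2) has coefficients 1,1,1 for degrees 0…2.
(1 + x + 2x^2) has coefficients 1,1,2,0,0 for degrees 0…4.
Finally multiplying by (1 + x + x^2 + x^3), the product of all factors after the first has coefficients 1,2,4,4,3 for degrees 0…4.
[x^4] = 1·3 + 1·4 + 1·4 = 11.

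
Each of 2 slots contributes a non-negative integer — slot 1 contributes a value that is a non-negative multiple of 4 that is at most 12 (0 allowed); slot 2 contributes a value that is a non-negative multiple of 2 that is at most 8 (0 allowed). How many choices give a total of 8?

3

The generating function for the choices is (1 + t⁴ + t⁸ + t¹²)·(1 + t² + t⁴ + t⁶ + t⁸); the count is [t⁸].
(1 + t⁴ + t⁸ + t¹²) has coefficients 1,0,0,0,1,0,0,0,1 for degrees 0…8.
(1 + t² + t⁴ + t⁶ + t⁸) has coefficients 1,0,1,0,1,0,1,0,1 for degrees 0…8.
[t⁸] = 1·1 + 1·1 + 1·1 = 3.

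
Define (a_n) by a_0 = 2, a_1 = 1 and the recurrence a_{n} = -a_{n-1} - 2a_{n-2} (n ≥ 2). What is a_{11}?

The ordinary generating function has denominator 1 + t + 2t^2.
Iterating the recurrence: a_0,…,a_{11} = 2, 1, -5, 3, 7, -13, -1, 27, -25, -29, 79, -21.

-21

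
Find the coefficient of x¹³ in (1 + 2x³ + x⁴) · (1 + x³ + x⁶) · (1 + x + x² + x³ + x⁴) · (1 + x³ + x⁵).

15

(1 + 2x³ + x⁴) has coefficients 1,0,0,2,1 for degrees 0…4.
(1 + x³ + x⁶) has coefficients 1,0,0,1,0,0,1,0,0,0,0,0,0,0 for degrees 0…13.
Multiplying by (1 + x + x² + x³ + x⁴) gives running coefficients 1,1,1,2,2,1,2,2,1,1,1,0,0,0 for degrees 0…13.
Finally multiplying by (1 + x³ + x⁵), the product of all factors after the first has coefficients 1,1,1,3,3,3,5,5,4,5,4,3,3,2 for degrees 0…13.
[x¹³] = 1·2 + 2·4 + 1·5 = 15.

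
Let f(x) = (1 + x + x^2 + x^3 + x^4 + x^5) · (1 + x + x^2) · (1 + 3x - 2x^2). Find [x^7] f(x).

1

(1 + x + x^2 + x^3 + x^4 + x^5) has coefficients 1,1,1,1,1,1 for degrees 0…5.
(1 + x + x^2) has coefficients 1,1,1,0,0,0,0,0 for degrees 0…7.
Finally multiplying by (1 + 3x - 2x^2), the product of all factors after the first has coefficients 1,4,2,1,-2,0,0,0 for degrees 0…7.
[x^7] = 1·0 + 1·0 + 1·0 + 1·(-2) + 1·1 + 1·2 = 1.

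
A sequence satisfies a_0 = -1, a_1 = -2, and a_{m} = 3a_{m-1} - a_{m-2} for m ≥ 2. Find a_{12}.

The ordinary generating function has denominator 1 - 3q + q^2.
Iterating the recurrence: a_0,…,a_{12} = -1, -2, -5, -13, -34, -89, -233, -610, -1597, -4181, -10946, -28657, -75025.

-75025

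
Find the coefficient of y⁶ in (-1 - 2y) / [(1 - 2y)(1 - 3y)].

-3389

The denominator gives the recurrence a_n = 5a_(n−1) − 6a_(n−2) for n ≥ 3; the numerator fixes a_0 = -1, a_1 = -7, a_2 = -29.
Iterating: -1, -7, -29, -103, -341, -1087, -3389, so a_6 = -3389.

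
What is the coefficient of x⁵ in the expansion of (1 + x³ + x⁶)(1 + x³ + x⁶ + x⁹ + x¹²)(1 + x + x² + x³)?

(1 + x³ + x⁶) has coefficients 1,0,0,1,0,0 for degrees 0…5.
(1 + x³ + x⁶ + x⁹ + x¹²) has coefficients 1,0,0,1,0,0 for degrees 0…5.
Finally multiplying by (1 + x + x² + x³), the product of all factors after the first has coefficients 1,1,1,2,1,1 for degrees 0…5.
[x⁵] = 1·1 + 1·1 = 2.

2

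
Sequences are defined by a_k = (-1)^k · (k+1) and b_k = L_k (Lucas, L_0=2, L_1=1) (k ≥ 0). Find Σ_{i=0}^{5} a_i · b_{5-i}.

The convolution is the x^5 coefficient of A(x)B(x).
Σ = 1·11 − 2·7 + 3·4 − 4·3 + 5·1 − 6·2 = -10.

-10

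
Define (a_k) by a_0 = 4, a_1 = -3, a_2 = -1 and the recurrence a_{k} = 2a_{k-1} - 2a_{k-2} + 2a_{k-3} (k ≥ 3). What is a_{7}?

The ordinary generating function has denominator 1 - 2t + 2t^2 - 2t^3.
Iterating the recurrence: a_0,…,a_{7} = 4, -3, -1, 12, 20, 14, 12, 36.

36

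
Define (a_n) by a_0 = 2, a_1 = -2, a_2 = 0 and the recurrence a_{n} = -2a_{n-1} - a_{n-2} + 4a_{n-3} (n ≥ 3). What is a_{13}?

The ordinary generating function has denominator 1 + 2x + x^2 - 4x^3.
Iterating the recurrence: a_0,…,a_{13} = 2, -2, 0, 10, -28, 46, -24, -110, 428, -842, 816, 922, -6028, 14398.

14398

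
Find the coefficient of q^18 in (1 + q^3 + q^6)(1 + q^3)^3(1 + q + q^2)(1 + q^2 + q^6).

5

(1 + q^3 + q^6) has coefficients 1,0,0,1,0,0,1 for degrees 0…6.
(1 + q^3)^3 has coefficients 1,0,0,3,0,0,3,0,0,1,0,0,0,0,0,0,0,0,0 for degrees 0…18.
Multiplying by (1 + q + q^2) gives running coefficients 1,1,1,3,3,3,3,3,3,1,1,1,0,0,0,0,0,0,0 for degrees 0…18.
Finally multiplying by (1 + q^2 + q^6), the product of all factors after the first has coefficients 1,1,2,4,4,6,7,7,7,7,7,5,4,4,3,1,1,1,0 for degrees 0…18.
[q^18] = 1·0 + 1·1 + 1·4 = 5.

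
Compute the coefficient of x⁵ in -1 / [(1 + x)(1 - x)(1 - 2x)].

-42

Partial fractions give a closed form: a_n = (-1/6)·(-1)^n + (1/2)·1^n + (-4/3)·2^n.
At n = 5: a_5 = -42.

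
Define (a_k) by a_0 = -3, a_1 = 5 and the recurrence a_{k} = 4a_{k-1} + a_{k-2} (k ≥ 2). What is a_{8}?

99501

The ordinary generating function has denominator 1 - 4q - q^2.
Iterating the recurrence: a_0,…,a_{8} = -3, 5, 17, 73, 309, 1309, 5545, 23489, 99501.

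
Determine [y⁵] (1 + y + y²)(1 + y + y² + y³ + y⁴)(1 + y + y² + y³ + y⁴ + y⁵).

(1 + y + y²) has coefficients 1,1,1 for degrees 0…2.
(1 + y + y² + y³ + y⁴) has coefficients 1,1,1,1,1,0 for degrees 0…5.
Finally multiplying by (1 + y + y² + y³ + y⁴ + y⁵), the product of all factors after the first has coefficients 1,2,3,4,5,5 for degrees 0…5.
[y⁵] = 1·5 + 1·5 + 1·4 = 14.

14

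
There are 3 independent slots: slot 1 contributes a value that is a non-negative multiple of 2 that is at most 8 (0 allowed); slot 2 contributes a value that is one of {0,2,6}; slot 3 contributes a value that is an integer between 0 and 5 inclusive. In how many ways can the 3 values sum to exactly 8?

8

The generating function for the choices is (1 + x² + x⁴ + x⁶ + x⁸)·(1 + x² + x⁶)·(1 + x + x² + x³ + x⁴ + x⁵); the count is [x⁸].
(1 + x² + x⁴ + x⁶ + x⁸) has coefficients 1,0,1,0,1,0,1,0,1 for degrees 0…8.
(1 + x² + x⁶) has coefficients 1,0,1,0,0,0,1,0,0 for degrees 0…8.
Finally multiplying by (1 + x + x² + x³ + x⁴ + x⁵), the product of all factors after the first has coefficients 1,1,2,2,2,2,2,2,1 for degrees 0…8.
[x⁸] = 1·1 + 1·2 + 1·2 + 1·2 + 1·1 = 8.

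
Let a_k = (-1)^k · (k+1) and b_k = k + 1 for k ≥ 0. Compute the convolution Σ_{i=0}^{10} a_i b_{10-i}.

6

This is [x^10] in the product of the two ordinary generating functions.
Σ = 1·11 − 2·10 + 3·9 − 4·8 + 5·7 − 6·6 + 7·5 − 8·4 + 9·3 − 10·2 + 11·1 = 6.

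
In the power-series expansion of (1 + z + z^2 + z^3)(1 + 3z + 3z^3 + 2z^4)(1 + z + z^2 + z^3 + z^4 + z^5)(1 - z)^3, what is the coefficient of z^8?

4

(1 + z + z^2 + z^3) has coefficients 1,1,1,1 for degrees 0…3.
(1 + 3z + 3z^3 + 2z^4) has coefficients 1,3,0,3,2,0,0,0,0 for degrees 0…8.
Multiplying by (1 + z + z^2 + z^3 + z^4 + z^5) gives running coefficients 1,4,4,7,9,9,8,5,5 for degrees 0…8.
Finally multiplying by (1 - z)^3, the product of all factors after the first has coefficients 1,1,-5,6,-4,-1,1,-1,5 for degrees 0…8.
[z^8] = 1·5 + 1·(-1) + 1·1 + 1·(-1) = 4.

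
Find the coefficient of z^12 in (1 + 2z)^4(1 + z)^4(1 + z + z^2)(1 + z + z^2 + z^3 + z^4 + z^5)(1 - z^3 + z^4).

(1 + 2z)^4 has coefficients 1,8,24,32,16 for degrees 0…4.
(1 + z)^4 has coefficients 1,4,6,4,1,0,0,0,0,0,0,0,0 for degrees 0…12.
Multiplying by (1 + z + z^2) gives running coefficients 1,5,11,14,11,5,1,0,0,0,0,0,0 for degrees 0…12.
Multiplying by (1 + z + z^2 + z^3 + z^4 + z^5) gives running coefficients 1,6,17,31,42,47,47,42,31,17,6,1,0 for degrees 0…12.
Finally multiplying by (1 - z^3 + z^4), the product of all factors after the first has coefficients 1,6,17,30,37,36,33,31,26,17,11,12,14 for degrees 0…12.
[z^12] = 1·14 + 8·12 + 24·11 + 32·17 + 16·26 = 1334.

1334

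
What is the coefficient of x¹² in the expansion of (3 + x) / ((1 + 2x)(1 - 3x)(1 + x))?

The denominator gives the recurrence a_n = 7a_(n−2) + 6a_(n−3) for n ≥ 3; the numerator fixes a_0 = 3, a_1 = 1, a_2 = 21.
Iterating: 3, 1, 21, 25, 153, 301, 1221, 3025, 10353, 28501, 90621, 261625, 805353, so a_12 = 805353.

805353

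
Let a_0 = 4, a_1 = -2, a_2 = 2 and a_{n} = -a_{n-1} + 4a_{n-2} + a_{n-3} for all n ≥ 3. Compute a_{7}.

The ordinary generating function has denominator 1 + x - 4x^2 - x^3.
Iterating the recurrence: a_0,…,a_{7} = 4, -2, 2, -6, 12, -34, 76, -200.

-200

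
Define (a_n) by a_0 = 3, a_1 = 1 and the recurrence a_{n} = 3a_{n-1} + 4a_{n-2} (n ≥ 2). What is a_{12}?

13421775

The ordinary generating function has denominator 1 - 3q - 4q^2.
Iterating the recurrence: a_0,…,a_{12} = 3, 1, 15, 49, 207, 817, 3279, 13105, 52431, 209713, 838863, 3355441, 13421775.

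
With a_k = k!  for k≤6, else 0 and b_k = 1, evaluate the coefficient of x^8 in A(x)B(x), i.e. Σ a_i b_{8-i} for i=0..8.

874

Write out a_i and b_{8-i} for i = 0,…,8 and sum the products.
Σ = 1·1 + 1·1 + 2·1 + 6·1 + 24·1 + 120·1 + 720·1 + 0·1 + 0·1 = 874.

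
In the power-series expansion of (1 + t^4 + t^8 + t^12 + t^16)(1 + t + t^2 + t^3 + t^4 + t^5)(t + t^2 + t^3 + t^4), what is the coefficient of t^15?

(1 + t^4 + t^8 + t^12 + t^16) has coefficients 1,0,0,0,1,0,0,0,1,0,0,0,1,0,0,0 for degrees 0…15.
(1 + t + t^2 + t^3 + t^4 + t^5) has coefficients 1,1,1,1,1,1,0,0,0,0,0,0,0,0,0,0 for degrees 0…15.
Finally multiplying by (t + t^2 + t^3 + t^4), the product of all factors after the first has coefficients 0,1,2,3,4,4,4,3,2,1,0,0,0,0,0,0 for degrees 0…15.
[t^15] = 1·0 + 1·0 + 1·3 + 1·3 = 6.

6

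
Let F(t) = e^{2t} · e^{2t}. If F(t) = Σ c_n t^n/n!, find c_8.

65536

The EGF product rule gives c_8 = Σ_{k_1+k_2=8} C(8; k_1,k_2) · ∏ g_i(k_i), where e^{2t} gives (2)^k; e^{2t} gives (2)^k.
g_1(k) for k = 0…8: 1, 2, 4, 8, 16, 32, 64, 128, 256.
g_2(k) for k = 0…8: 1, 2, 4, 8, 16, 32, 64, 128, 256.
c_8 = Σ_k C(8,k)·g_1(k)·g_2(8−k) = 1·1·256 + 8·2·128 + 28·4·64 + 56·8·32 + 70·16·16 + 56·32·8 + 28·64·4 + 8·128·2 + 1·256·1 = 256 + 2048 + 7168 + 14336 + 17920 + 14336 + 7168 + 2048 + 256 = 65536.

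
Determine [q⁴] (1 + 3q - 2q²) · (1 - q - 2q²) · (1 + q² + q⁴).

-2

(1 + 3q - 2q²) has coefficients 1,3,-2 for degrees 0…2.
(1 - q - 2q²) has coefficients 1,-1,-2,0,0 for degrees 0…4.
Finally multiplying by (1 + q² + q⁴), the product of all factors after the first has coefficients 1,-1,-1,-1,-1 for degrees 0…4.
[q⁴] = 1·(-1) + 3·(-1) − 2·(-1) = -2.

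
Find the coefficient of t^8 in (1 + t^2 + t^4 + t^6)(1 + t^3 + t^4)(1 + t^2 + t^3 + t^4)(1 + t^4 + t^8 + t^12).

(1 + t^2 + t^4 + t^6) has coefficients 1,0,1,0,1,0,1 for degrees 0…6.
(1 + t^3 + t^4) has coefficients 1,0,0,1,1,0,0,0,0 for degrees 0…8.
Multiplying by (1 + t^2 + t^3 + t^4) gives running coefficients 1,0,1,2,2,1,2,2,1 for degrees 0…8.
Finally multiplying by (1 + t^4 + t^8 + t^12), the product of all factors after the first has coefficients 1,0,1,2,3,1,3,4,4 for degrees 0…8.
[t^8] = 1·4 + 1·3 + 1·3 + 1·1 = 11.

11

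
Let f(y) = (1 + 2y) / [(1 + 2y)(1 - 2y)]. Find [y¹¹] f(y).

2048

The denominator gives the recurrence a_n = 4a_(n−2) for n ≥ 2; the numerator fixes a_0 = 1, a_1 = 2.
Iterating: 1, 2, 4, 8, 16, 32, 64, 128, 256, 512, 1024, 2048, so a_11 = 2048.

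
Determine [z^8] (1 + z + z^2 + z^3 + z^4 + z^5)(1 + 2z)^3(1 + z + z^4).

55

(1 + z + z^2 + z^3 + z^4 + z^5) has coefficients 1,1,1,1,1,1 for degrees 0…5.
(1 + 2z)^3 has coefficients 1,6,12,8,0,0,0,0,0 for degrees 0…8.
Finally multiplying by (1 + z + z^4), the product of all factors after the first has coefficients 1,7,18,20,9,6,12,8,0 for degrees 0…8.
[z^8] = 1·0 + 1·8 + 1·12 + 1·6 + 1·9 + 1·20 = 55.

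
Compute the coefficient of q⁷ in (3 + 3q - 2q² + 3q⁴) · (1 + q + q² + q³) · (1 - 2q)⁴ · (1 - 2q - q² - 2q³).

(3 + 3q - 2q² + 3q⁴) has coefficients 3,3,-2,0,3 for degrees 0…4.
(1 + q + q² + q³) has coefficients 1,1,1,1,0,0,0,0 for degrees 0…7.
Multiplying by (1 - 2q)⁴ gives running coefficients 1,-7,17,-15,0,8,-16,16 for degrees 0…7.
Finally multiplying by (1 - 2q - q² - 2q³), the product of all factors after the first has coefficients 1,-9,30,-44,27,-11,-2,40 for degrees 0…7.
[q⁷] = 3·40 + 3·(-2) − 2·(-11) + 3·(-44) = 4.

4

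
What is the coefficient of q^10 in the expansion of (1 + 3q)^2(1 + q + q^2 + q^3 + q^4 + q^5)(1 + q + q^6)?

(1 + 3q)^2 has coefficients 1,6,9 for degrees 0…2.
(1 + q + q^2 + q^3 + q^4 + q^5) has coefficients 1,1,1,1,1,1,0,0,0,0,0 for degrees 0…10.
Finally multiplying by (1 + q + q^6), the product of all factors after the first has coefficients 1,2,2,2,2,2,2,1,1,1,1 for degrees 0…10.
[q^10] = 1·1 + 6·1 + 9·1 = 16.

16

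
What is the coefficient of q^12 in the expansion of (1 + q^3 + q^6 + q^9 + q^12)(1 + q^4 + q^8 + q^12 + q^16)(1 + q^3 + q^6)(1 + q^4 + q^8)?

(1 + q^3 + q^6 + q^9 + q^12) has coefficients 1,0,0,1,0,0,1,0,0,1,0,0,1 for degrees 0…12.
(1 + q^4 + q^8 + q^12 + q^16) has coefficients 1,0,0,0,1,0,0,0,1,0,0,0,1 for degrees 0…12.
Multiplying by (1 + q^3 + q^6) gives running coefficients 1,0,0,1,1,0,1,1,1,0,1,1,1 for degrees 0…12.
Finally multiplying by (1 + q^4 + q^8), the product of all factors after the first has coefficients 1,0,0,1,2,0,1,2,3,0,2,3,3 for degrees 0…12.
[q^12] = 1·3 + 1·0 + 1·1 + 1·1 + 1·1 = 6.

6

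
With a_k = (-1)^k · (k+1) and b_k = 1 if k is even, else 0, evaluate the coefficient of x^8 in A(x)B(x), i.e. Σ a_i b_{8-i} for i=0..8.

This is [x^8] in the product of the two ordinary generating functions.
Σ = 1·1 − 2·0 + 3·1 − 4·0 + 5·1 − 6·0 + 7·1 − 8·0 + 9·1 = 25.

25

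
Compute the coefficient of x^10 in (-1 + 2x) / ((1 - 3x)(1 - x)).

-29525

Partial fractions give a closed form: a_n = (-1/2)·3^n + (-1/2)·1^n.
At n = 10: a_10 = -29525.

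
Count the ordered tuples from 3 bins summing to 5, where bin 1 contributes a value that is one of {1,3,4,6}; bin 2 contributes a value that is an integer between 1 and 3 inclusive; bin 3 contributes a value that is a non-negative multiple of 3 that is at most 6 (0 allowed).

3

The generating function for the choices is (z + z³ + z⁴ + z⁶)·(z + z² + z³)·(1 + z³ + z⁶); the count is [z⁵].
(z + z³ + z⁴ + z⁶) has coefficients 0,1,0,1,1,0 for degrees 0…5.
(z + z² + z³) has coefficients 0,1,1,1,0,0 for degrees 0…5.
Finally multiplying by (1 + z³ + z⁶), the product of all factors after the first has coefficients 0,1,1,1,1,1 for degrees 0…5.
[z⁵] = 1·1 + 1·1 + 1·1 = 3.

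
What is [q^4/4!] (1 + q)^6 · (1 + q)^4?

5040

The EGF product rule gives c_4 = Σ_{k_1+k_2=4} C(4; k_1,k_2) · ∏ g_i(k_i), where (1+q)^6 gives the falling factorial (6)_k; (1+q)^4 gives the falling factorial (4)_k.
g_1(k) for k = 0…4: 1, 6, 30, 120, 360.
g_2(k) for k = 0…4: 1, 4, 12, 24, 24.
c_4 = Σ_k C(4,k)·g_1(k)·g_2(4−k) = 1·1·24 + 4·6·24 + 6·30·12 + 4·120·4 + 1·360·1 = 24 + 576 + 2160 + 1920 + 360 = 5040.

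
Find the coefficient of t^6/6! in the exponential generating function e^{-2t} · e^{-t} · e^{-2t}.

15625

The EGF product rule gives c_6 = Σ_{k_1+k_2+k_3=6} C(6; k_1,k_2,k_3) · ∏ g_i(k_i), where e^{-2t} gives (-2)^k; e^{-t} gives (-1)^k; e^{-2t} gives (-2)^k.
g_1(k) for k = 0…6: 1, -2, 4, -8, 16, -32, 64.
g_2(k) for k = 0…6: 1, -1, 1, -1, 1, -1, 1.
g_3(k) for k = 0…6: 1, -2, 4, -8, 16, -32, 64.
First combine the last two factors: h(k) = Σ_j C(k,j)·g_2(j)·g_3(k−j) for k = 0…6: 1, -3, 9, -27, 81, -243, 729.
c_6 = Σ_k C(6,k)·g_1(k)·h(6−k) = 1·1·729 + 6·(-2)·(-243) + 15·4·81 + 20·(-8)·(-27) + 15·16·9 + 6·(-32)·(-3) + 1·64·1 = 729 + 2916 + 4860 + 4320 + 2160 + 576 + 64 = 15625.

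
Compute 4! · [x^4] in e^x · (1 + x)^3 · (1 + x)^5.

The EGF product rule gives c_4 = Σ_{k_1+k_2+k_3=4} C(4; k_1,k_2,k_3) · ∏ g_i(k_i), where e^x gives (1)^k; (1+x)^3 gives the falling factorial (3)_k; (1+x)^5 gives the falling factorial (5)_k.
g_1(k) for k = 0…4: 1, 1, 1, 1, 1.
g_2(k) for k = 0…4: 1, 3, 6, 6, 0.
g_3(k) for k = 0…4: 1, 5, 20, 60, 120.
First combine the last two factors: h(k) = Σ_j C(k,j)·g_2(j)·g_3(k−j) for k = 0…4: 1, 8, 56, 336, 1680.
c_4 = Σ_k C(4,k)·g_1(k)·h(4−k) = 1·1·1680 + 4·1·336 + 6·1·56 + 4·1·8 + 1·1·1 = 1680 + 1344 + 336 + 32 + 1 = 3393.

3393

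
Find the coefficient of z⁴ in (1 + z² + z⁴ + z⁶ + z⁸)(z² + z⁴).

2

(1 + z² + z⁴ + z⁶ + z⁸) has coefficients 1,0,1,0,1 for degrees 0…4.
(z² + z⁴) has coefficients 0,0,1,0,1 for degrees 0…4.
[z⁴] = 1·1 + 1·1 + 1·0 = 2.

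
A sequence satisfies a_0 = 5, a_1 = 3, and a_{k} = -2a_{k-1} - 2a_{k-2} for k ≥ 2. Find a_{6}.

The ordinary generating function has denominator 1 + 2z + 2z^2.
Iterating the recurrence: a_0,…,a_{6} = 5, 3, -16, 26, -20, -12, 64.

64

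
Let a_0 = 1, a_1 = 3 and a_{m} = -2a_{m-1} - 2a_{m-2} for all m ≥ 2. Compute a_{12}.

-64

The ordinary generating function has denominator 1 + 2y + 2y^2.
Iterating the recurrence: a_0,…,a_{12} = 1, 3, -8, 10, -4, -12, 32, -40, 16, 48, -128, 160, -64.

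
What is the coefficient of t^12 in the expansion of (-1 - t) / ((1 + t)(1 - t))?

-1

Partial fractions give a closed form: a_n = (-1)·1^n.
At n = 12: a_12 = -1.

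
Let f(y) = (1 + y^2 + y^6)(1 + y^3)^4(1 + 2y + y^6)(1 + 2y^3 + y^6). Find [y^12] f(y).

(1 + y^2 + y^6) has coefficients 1,0,1,0,0,0,1 for degrees 0…6.
(1 + y^3)^4 has coefficients 1,0,0,4,0,0,6,0,0,4,0,0,1 for degrees 0…12.
Multiplying by (1 + 2y + y^6) gives running coefficients 1,2,0,4,8,0,7,12,0,8,8,0,7 for degrees 0…12.
Finally multiplying by (1 + 2y^3 + y^6), the product of all factors after the first has coefficients 1,2,0,6,12,0,16,30,0,26,40,0,30 for degrees 0…12.
[y^12] = 1·30 + 1·40 + 1·16 = 86.

86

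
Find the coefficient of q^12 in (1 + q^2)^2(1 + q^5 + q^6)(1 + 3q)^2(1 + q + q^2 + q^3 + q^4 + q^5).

(1 + q^2)^2 has coefficients 1,0,2,0,1 for degrees 0…4.
(1 + q^5 + q^6) has coefficients 1,0,0,0,0,1,1,0,0,0,0,0,0 for degrees 0…12.
Multiplying by (1 + 3q)^2 gives running coefficients 1,6,9,0,0,1,7,15,9,0,0,0,0 for degrees 0…12.
Finally multiplying by (1 + q + q^2 + q^3 + q^4 + q^5), the product of all factors after the first has coefficients 1,7,16,16,16,17,23,32,32,32,32,31,24 for degrees 0…12.
[q^12] = 1·24 + 2·32 + 1·32 = 120.

120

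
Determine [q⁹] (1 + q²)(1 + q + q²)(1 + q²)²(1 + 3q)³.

144

(1 + q²) has coefficients 1,0,1 for degrees 0…2.
(1 + q + q²) has coefficients 1,1,1,0,0,0,0,0,0,0 for degrees 0…9.
Multiplying by (1 + q²)² gives running coefficients 1,1,3,2,3,1,1,0,0,0 for degrees 0…9.
Finally multiplying by (1 + 3q)³, the product of all factors after the first has coefficients 1,10,39,83,129,163,145,117,54,27 for degrees 0…9.
[q⁹] = 1·27 + 1·117 = 144.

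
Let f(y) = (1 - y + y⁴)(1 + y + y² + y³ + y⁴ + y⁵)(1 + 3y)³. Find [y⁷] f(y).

(1 - y + y⁴) has coefficients 1,-1,0,0,1 for degrees 0…4.
(1 + y + y² + y³ + y⁴ + y⁵) has coefficients 1,1,1,1,1,1,0,0 for degrees 0…7.
Finally multiplying by (1 + 3y)³, the product of all factors after the first has coefficients 1,10,37,64,64,64,63,54 for degrees 0…7.
[y⁷] = 1·54 − 1·63 + 1·64 = 55.

55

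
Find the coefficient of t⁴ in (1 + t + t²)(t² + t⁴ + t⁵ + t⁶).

(1 + t + t²) has coefficients 1,1,1 for degrees 0…2.
(t² + t⁴ + t⁵ + t⁶) has coefficients 0,0,1,0,1 for degrees 0…4.
[t⁴] = 1·1 + 1·0 + 1·1 = 2.

2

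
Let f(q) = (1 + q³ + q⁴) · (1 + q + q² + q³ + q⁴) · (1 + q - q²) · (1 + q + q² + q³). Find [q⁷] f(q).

(1 + q³ + q⁴) has coefficients 1,0,0,1,1 for degrees 0…4.
(1 + q + q² + q³ + q⁴) has coefficients 1,1,1,1,1,0,0,0 for degrees 0…7.
Multiplying by (1 + q - q²) gives running coefficients 1,2,1,1,1,0,-1,0 for degrees 0…7.
Finally multiplying by (1 + q + q² + q³), the product of all factors after the first has coefficients 1,3,4,5,5,3,1,0 for degrees 0…7.
[q⁷] = 1·0 + 1·5 + 1·5 = 10.

10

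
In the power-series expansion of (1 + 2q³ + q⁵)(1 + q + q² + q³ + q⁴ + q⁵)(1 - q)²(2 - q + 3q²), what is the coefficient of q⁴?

(1 + 2q³ + q⁵) has coefficients 1,0,0,2,0 for degrees 0…4.
(1 + q + q² + q³ + q⁴ + q⁵) has coefficients 1,1,1,1,1 for degrees 0…4.
Multiplying by (1 - q)² gives running coefficients 1,-1,0,0,0 for degrees 0…4.
Finally multiplying by (2 - q + 3q²), the product of all factors after the first has coefficients 2,-3,4,-3,0 for degrees 0…4.
[q⁴] = 1·0 + 2·(-3) = -6.

-6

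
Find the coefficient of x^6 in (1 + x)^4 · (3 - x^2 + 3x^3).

(1 + x)^4 has coefficients 1,4,6,4,1 for degrees 0…4.
(3 - x^2 + 3x^3) has coefficients 3,0,-1,3,0,0,0 for degrees 0…6.
[x^6] = 1·0 + 4·0 + 6·0 + 4·3 + 1·(-1) = 11.

11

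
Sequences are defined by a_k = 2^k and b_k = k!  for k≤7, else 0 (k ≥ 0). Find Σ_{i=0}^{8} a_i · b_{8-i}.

The convolution is the t^8 coefficient of A(t)B(t).
Σ = 1·0 + 2·5040 + 4·720 + 8·120 + 16·24 + 32·6 + 64·2 + 128·1 + 256·1 = 15008.

15008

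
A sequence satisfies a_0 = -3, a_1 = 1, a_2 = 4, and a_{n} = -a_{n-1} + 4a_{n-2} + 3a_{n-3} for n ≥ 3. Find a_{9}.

The ordinary generating function has denominator 1 + z - 4z^2 - 3z^3.
Iterating the recurrence: a_0,…,a_{9} = -3, 1, 4, -9, 28, -52, 137, -261, 653, -1286.

-1286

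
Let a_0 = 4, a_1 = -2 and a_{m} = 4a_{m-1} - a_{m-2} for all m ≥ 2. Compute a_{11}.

-1734702

The ordinary generating function has denominator 1 - 4x + x^2.
Iterating the recurrence: a_0,…,a_{11} = 4, -2, -12, -46, -172, -642, -2396, -8942, -33372, -124546, -464812, -1734702.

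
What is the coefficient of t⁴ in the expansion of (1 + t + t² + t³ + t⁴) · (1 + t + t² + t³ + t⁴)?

(1 + t + t² + t³ + t⁴) has coefficients 1,1,1,1,1 for degrees 0…4.
(1 + t + t² + t³ + t⁴) has coefficients 1,1,1,1,1 for degrees 0…4.
[t⁴] = 1·1 + 1·1 + 1·1 + 1·1 + 1·1 = 5.

5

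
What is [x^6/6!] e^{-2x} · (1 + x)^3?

-32

The EGF product rule gives c_6 = Σ_{k_1+k_2=6} C(6; k_1,k_2) · ∏ g_i(k_i), where e^{-2x} gives (-2)^k; (1+x)^3 gives the falling factorial (3)_k.
g_1(k) for k = 0…6: 1, -2, 4, -8, 16, -32, 64.
g_2(k) for k = 0…6: 1, 3, 6, 6, 0, 0, 0.
c_6 = Σ_k C(6,k)·g_1(k)·g_2(6−k) = 20·(-8)·6 + 15·16·6 + 6·(-32)·3 + 1·64·1 = −960 + 1440 − 576 + 64 = -32.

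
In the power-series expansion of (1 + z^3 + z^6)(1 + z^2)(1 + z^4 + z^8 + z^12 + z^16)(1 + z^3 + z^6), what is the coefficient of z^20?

4

(1 + z^3 + z^6) has coefficients 1,0,0,1,0,0,1 for degrees 0…6.
(1 + z^2) has coefficients 1,0,1,0,0,0,0,0,0,0,0,0,0,0,0,0,0,0,0,0,0 for degrees 0…20.
Multiplying by (1 + z^4 + z^8 + z^12 + z^16) gives running coefficients 1,0,1,0,1,0,1,0,1,0,1,0,1,0,1,0,1,0,1,0,0 for degrees 0…20.
Finally multiplying by (1 + z^3 + z^6), the product of all factors after the first has coefficients 1,0,1,1,1,1,2,1,2,1,2,1,2,1,2,1,2,1,2,1,1 for degrees 0…20.
[z^20] = 1·1 + 1·1 + 1·2 = 4.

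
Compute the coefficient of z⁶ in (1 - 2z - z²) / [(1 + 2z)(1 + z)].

222

The denominator gives the recurrence a_n = −3a_(n−1) − 2a_(n−2) for n ≥ 3; the numerator fixes a_0 = 1, a_1 = -5, a_2 = 12.
Iterating: 1, -5, 12, -26, 54, -110, 222, so a_6 = 222.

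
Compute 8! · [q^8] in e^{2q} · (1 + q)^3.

The EGF product rule gives c_8 = Σ_{k_1+k_2=8} C(8; k_1,k_2) · ∏ g_i(k_i), where e^{2q} gives (2)^k; (1+q)^3 gives the falling factorial (3)_k.
g_1(k) for k = 0…8: 1, 2, 4, 8, 16, 32, 64, 128, 256.
g_2(k) for k = 0…8: 1, 3, 6, 6, 0, 0, 0, 0, 0.
c_8 = Σ_k C(8,k)·g_1(k)·g_2(8−k) = 56·32·6 + 28·64·6 + 8·128·3 + 1·256·1 = 10752 + 10752 + 3072 + 256 = 24832.

24832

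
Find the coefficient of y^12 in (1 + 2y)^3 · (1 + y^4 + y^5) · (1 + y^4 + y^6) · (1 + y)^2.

(1 + 2y)^3 has coefficients 1,6,12,8 for degrees 0…3.
(1 + y^4 + y^5) has coefficients 1,0,0,0,1,1,0,0,0,0,0,0,0 for degrees 0…12.
Multiplying by (1 + y^4 + y^6) gives running coefficients 1,0,0,0,2,1,1,0,1,1,1,1,0 for degrees 0…12.
Finally multiplying by (1 + y)^2, the product of all factors after the first has coefficients 1,2,1,0,2,5,5,3,2,3,4,4,3 for degrees 0…12.
[y^12] = 1·3 + 6·4 + 12·4 + 8·3 = 99.

99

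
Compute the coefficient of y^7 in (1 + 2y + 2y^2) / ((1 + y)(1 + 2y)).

-127

The denominator gives the recurrence a_n = −3a_(n−1) − 2a_(n−2) for n ≥ 3; the numerator fixes a_0 = 1, a_1 = -1, a_2 = 3.
Iterating: 1, -1, 3, -7, 15, -31, 63, -127, so a_7 = -127.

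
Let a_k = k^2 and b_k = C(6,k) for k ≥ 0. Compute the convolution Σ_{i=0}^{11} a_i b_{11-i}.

The convolution is the t^11 coefficient of A(t)B(t).
Σ = 0·0 + 1·0 + 4·0 + 9·0 + 16·0 + 25·1 + 36·6 + 49·15 + 64·20 + 81·15 + 100·6 + 121·1 = 4192.

4192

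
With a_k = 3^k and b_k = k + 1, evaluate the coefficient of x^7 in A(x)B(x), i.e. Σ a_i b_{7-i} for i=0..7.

The convolution is the x^7 coefficient of A(x)B(x).
Σ = 1·8 + 3·7 + 9·6 + 27·5 + 81·4 + 243·3 + 729·2 + 2187·1 = 4916.

4916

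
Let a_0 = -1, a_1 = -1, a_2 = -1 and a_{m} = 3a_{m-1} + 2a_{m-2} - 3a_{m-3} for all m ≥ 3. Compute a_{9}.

-1915

The ordinary generating function has denominator 1 - 3y - 2y^2 + 3y^3.
Iterating the recurrence: a_0,…,a_{9} = -1, -1, -1, -2, -5, -16, -52, -173, -575, -1915.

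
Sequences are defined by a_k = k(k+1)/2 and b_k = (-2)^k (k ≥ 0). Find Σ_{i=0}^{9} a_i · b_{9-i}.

Write out a_i and b_{9-i} for i = 0,…,9 and sum the products.
Σ = 0·(-512) + 1·256 + 3·(-128) + 6·64 + 10·(-32) + 15·16 + 21·(-8) + 28·4 + 36·(-2) + 45·1 = 93.

93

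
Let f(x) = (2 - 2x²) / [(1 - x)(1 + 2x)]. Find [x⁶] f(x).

64

The denominator gives the recurrence a_n = −a_(n−1) + 2a_(n−2) for n ≥ 3; the numerator fixes a_0 = 2, a_1 = -2, a_2 = 4.
Iterating: 2, -2, 4, -8, 16, -32, 64, so a_6 = 64.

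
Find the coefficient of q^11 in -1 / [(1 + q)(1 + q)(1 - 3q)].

The denominator gives the recurrence a_n = a_(n−1) + 5a_(n−2) + 3a_(n−3) for n ≥ 3; the numerator fixes a_0 = -1, a_1 = -1, a_2 = -6.
Iterating: -1, -1, -6, -14, -47, -135, -412, -1228, -3693, -11069, -33218, -99642, so a_11 = -99642.

-99642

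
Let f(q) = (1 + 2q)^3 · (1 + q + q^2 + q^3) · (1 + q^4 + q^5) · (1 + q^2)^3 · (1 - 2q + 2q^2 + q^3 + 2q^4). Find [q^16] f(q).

924

(1 + 2q)^3 has coefficients 1,6,12,8 for degrees 0…3.
(1 + q + q^2 + q^3) has coefficients 1,1,1,1,0,0,0,0,0,0,0,0,0,0,0,0,0 for degrees 0…16.
Multiplying by (1 + q^4 + q^5) gives running coefficients 1,1,1,1,1,2,2,2,1,0,0,0,0,0,0,0,0 for degrees 0…16.
Multiplying by (1 + q^2)^3 gives running coefficients 1,1,4,4,7,8,9,12,11,13,10,8,5,2,1,0,0 for degrees 0…16.
Finally multiplying by (1 - 2q + 2q^2 + q^3 + 2q^4), the product of all factors after the first has coefficients 1,-1,4,-1,10,8,19,25,27,40,36,49,44,44,35,23,14 for degrees 0…16.
[q^16] = 1·14 + 6·23 + 12·35 + 8·44 = 924.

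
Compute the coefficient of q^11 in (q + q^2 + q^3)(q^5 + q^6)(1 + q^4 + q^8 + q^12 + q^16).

(q + q^2 + q^3) has coefficients 0,1,1,1 for degrees 0…3.
(q^5 + q^6) has coefficients 0,0,0,0,0,1,1,0,0,0,0,0 for degrees 0…11.
Finally multiplying by (1 + q^4 + q^8 + q^12 + q^16), the product of all factors after the first has coefficients 0,0,0,0,0,1,1,0,0,1,1,0 for degrees 0…11.
[q^11] = 1·1 + 1·1 + 1·0 = 2.

2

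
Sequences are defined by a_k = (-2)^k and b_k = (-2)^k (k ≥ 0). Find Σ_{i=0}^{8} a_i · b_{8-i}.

Write out a_i and b_{8-i} for i = 0,…,8 and sum the products.
Σ = 1·256 − 2·(-128) + 4·64 − 8·(-32) + 16·16 − 32·(-8) + 64·4 − 128·(-2) + 256·1 = 2304.

2304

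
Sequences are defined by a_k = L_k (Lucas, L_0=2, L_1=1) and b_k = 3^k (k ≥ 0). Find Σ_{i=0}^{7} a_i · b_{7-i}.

6527

The convolution is the x^7 coefficient of A(x)B(x).
Σ = 2·2187 + 1·729 + 3·243 + 4·81 + 7·27 + 11·9 + 18·3 + 29·1 = 6527.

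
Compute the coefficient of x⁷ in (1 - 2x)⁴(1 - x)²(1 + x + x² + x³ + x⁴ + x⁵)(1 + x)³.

(1 - 2x)⁴ has coefficients 1,-8,24,-32,16 for degrees 0…4.
(1 - x)² has coefficients 1,-2,1,0,0,0,0,0 for degrees 0…7.
Multiplying by (1 + x + x² + x³ + x⁴ + x⁵) gives running coefficients 1,-1,0,0,0,0,-1,1 for degrees 0…7.
Finally multiplying by (1 + x)³, the product of all factors after the first has coefficients 1,2,0,-2,-1,0,-1,-2 for degrees 0…7.
[x⁷] = 1·(-2) − 8·(-1) + 24·0 − 32·(-1) + 16·(-2) = 6.

6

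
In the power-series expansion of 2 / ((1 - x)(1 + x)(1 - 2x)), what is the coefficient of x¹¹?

5460

The denominator gives the recurrence a_n = 2a_(n−1) + a_(n−2) − 2a_(n−3) for n ≥ 3; the numerator fixes a_0 = 2, a_1 = 4, a_2 = 10.
Iterating: 2, 4, 10, 20, 42, 84, 170, 340, 682, 1364, 2730, 5460, so a_11 = 5460.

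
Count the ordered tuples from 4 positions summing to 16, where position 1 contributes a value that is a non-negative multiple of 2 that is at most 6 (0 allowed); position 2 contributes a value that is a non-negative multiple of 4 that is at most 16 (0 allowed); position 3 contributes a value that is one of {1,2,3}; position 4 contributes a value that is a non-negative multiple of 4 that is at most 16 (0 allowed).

The generating function for the choices is (1 + x^2 + x^4 + x^6)·(1 + x^4 + x^8 + x^12 + x^16)·(x + x^2 + x^3)·(1 + x^4 + x^8 + x^12 + x^16); the count is [x^16].
(1 + x^2 + x^4 + x^6) has coefficients 1,0,1,0,1,0,1 for degrees 0…6.
(1 + x^4 + x^8 + x^12 + x^16) has coefficients 1,0,0,0,1,0,0,0,1,0,0,0,1,0,0,0,1 for degrees 0…16.
Multiplying by (x + x^2 + x^3) gives running coefficients 0,1,1,1,0,1,1,1,0,1,1,1,0,1,1,1,0 for degrees 0…16.
Finally multiplying by (1 + x^4 + x^8 + x^12 + x^16), the product of all factors after the first has coefficients 0,1,1,1,0,2,2,2,0,3,3,3,0,4,4,4,0 for degrees 0…16.
[x^16] = 1·0 + 1·4 + 1·0 + 1·3 = 7.

7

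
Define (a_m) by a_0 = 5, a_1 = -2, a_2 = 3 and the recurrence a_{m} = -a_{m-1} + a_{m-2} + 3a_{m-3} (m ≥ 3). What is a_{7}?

8

The ordinary generating function has denominator 1 + q - q^2 - 3q^3.
Iterating the recurrence: a_0,…,a_{7} = 5, -2, 3, 10, -13, 32, -15, 8.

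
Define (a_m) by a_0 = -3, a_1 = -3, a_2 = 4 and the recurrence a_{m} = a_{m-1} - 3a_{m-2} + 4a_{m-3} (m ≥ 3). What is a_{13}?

1325

The ordinary generating function has denominator 1 - y + 3y^2 - 4y^3.
Iterating the recurrence: a_0,…,a_{13} = -3, -3, 4, 1, -23, -10, 63, 1, -228, 21, 709, -266, -2309, 1325.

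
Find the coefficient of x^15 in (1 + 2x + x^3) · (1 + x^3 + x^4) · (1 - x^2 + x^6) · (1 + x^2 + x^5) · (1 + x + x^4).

(1 + 2x + x^3) has coefficients 1,2,0,1 for degrees 0…3.
(1 + x^3 + x^4) has coefficients 1,0,0,1,1,0,0,0,0,0,0,0,0,0,0,0 for degrees 0…15.
Multiplying by (1 - x^2 + x^6) gives running coefficients 1,0,-1,1,1,-1,0,0,0,1,1,0,0,0,0,0 for degrees 0…15.
Multiplying by (1 + x^2 + x^5) gives running coefficients 1,0,0,1,0,1,1,-2,1,2,0,1,1,0,1,1 for degrees 0…15.
Finally multiplying by (1 + x + x^4), the product of all factors after the first has coefficients 1,1,0,1,2,1,2,0,-1,4,3,-1,3,3,1,3 for degrees 0…15.
[x^15] = 1·3 + 2·1 + 1·3 = 8.

8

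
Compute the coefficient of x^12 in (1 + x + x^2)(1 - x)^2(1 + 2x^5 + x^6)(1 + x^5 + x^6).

-2

(1 + x + x^2) has coefficients 1,1,1 for degrees 0…2.
(1 - x)^2 has coefficients 1,-2,1,0,0,0,0,0,0,0,0,0,0 for degrees 0…12.
Multiplying by (1 + 2x^5 + x^6) gives running coefficients 1,-2,1,0,0,2,-3,0,1,0,0,0,0 for degrees 0…12.
Finally multiplying by (1 + x^5 + x^6), the product of all factors after the first has coefficients 1,-2,1,0,0,3,-4,-1,2,0,2,-1,-3 for degrees 0…12.
[x^12] = 1·(-3) + 1·(-1) + 1·2 = -2.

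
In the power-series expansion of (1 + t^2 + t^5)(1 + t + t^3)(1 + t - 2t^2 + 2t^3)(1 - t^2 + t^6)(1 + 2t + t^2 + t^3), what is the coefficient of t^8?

-3

(1 + t^2 + t^5) has coefficients 1,0,1,0,0,1 for degrees 0…5.
(1 + t + t^3) has coefficients 1,1,0,1,0,0,0,0,0 for degrees 0…8.
Multiplying by (1 + t - 2t^2 + 2t^3) gives running coefficients 1,2,-1,1,3,-2,2,0,0 for degrees 0…8.
Multiplying by (1 - t^2 + t^6) gives running coefficients 1,2,-2,-1,4,-3,0,4,-3 for degrees 0…8.
Finally multiplying by (1 + 2t + t^2 + t^3), the product of all factors after the first has coefficients 1,4,3,-2,2,2,-3,5,2 for degrees 0…8.
[t^8] = 1·2 + 1·(-3) + 1·(-2) = -3.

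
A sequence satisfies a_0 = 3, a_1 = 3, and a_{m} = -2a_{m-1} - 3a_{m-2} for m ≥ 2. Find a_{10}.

The ordinary generating function has denominator 1 + 2y + 3y^2.
Iterating the recurrence: a_0,…,a_{10} = 3, 3, -15, 21, 3, -69, 129, -51, -285, 723, -591.

-591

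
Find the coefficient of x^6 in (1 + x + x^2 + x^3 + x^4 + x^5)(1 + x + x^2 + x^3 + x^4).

4

(1 + x + x^2 + x^3 + x^4 + x^5) has coefficients 1,1,1,1,1,1 for degrees 0…5.
(1 + x + x^2 + x^3 + x^4) has coefficients 1,1,1,1,1,0,0 for degrees 0…6.
[x^6] = 1·0 + 1·0 + 1·1 + 1·1 + 1·1 + 1·1 = 4.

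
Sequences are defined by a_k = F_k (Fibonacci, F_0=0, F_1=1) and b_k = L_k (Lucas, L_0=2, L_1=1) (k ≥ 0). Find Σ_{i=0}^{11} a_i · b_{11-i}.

The convolution is the x^11 coefficient of A(x)B(x).
Σ = 0·199 + 1·123 + 1·76 + 2·47 + 3·29 + 5·18 + 8·11 + 13·7 + 21·4 + 34·3 + 55·1 + 89·2 = 1068.

1068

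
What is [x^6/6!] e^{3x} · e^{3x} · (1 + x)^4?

The EGF product rule gives c_6 = Σ_{k_1+k_2+k_3=6} C(6; k_1,k_2,k_3) · ∏ g_i(k_i), where e^{3x} gives (3)^k; e^{3x} gives (3)^k; (1+x)^4 gives the falling factorial (4)_k.
g_1(k) for k = 0…6: 1, 3, 9, 27, 81, 243, 729.
g_2(k) for k = 0…6: 1, 3, 9, 27, 81, 243, 729.
g_3(k) for k = 0…6: 1, 4, 12, 24, 24, 0, 0.
First combine the last two factors: h(k) = Σ_j C(k,j)·g_2(j)·g_3(k−j) for k = 0…6: 1, 7, 45, 267, 1473, 7623, 37341.
c_6 = Σ_k C(6,k)·g_1(k)·h(6−k) = 1·1·37341 + 6·3·7623 + 15·9·1473 + 20·27·267 + 15·81·45 + 6·243·7 + 1·729·1 = 37341 + 137214 + 198855 + 144180 + 54675 + 10206 + 729 = 583200.

583200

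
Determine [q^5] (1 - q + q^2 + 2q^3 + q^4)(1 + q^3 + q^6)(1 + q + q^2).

4

(1 - q + q^2 + 2q^3 + q^4) has coefficients 1,-1,1,2,1 for degrees 0…4.
(1 + q^3 + q^6) has coefficients 1,0,0,1,0,0 for degrees 0…5.
Finally multiplying by (1 + q + q^2), the product of all factors after the first has coefficients 1,1,1,1,1,1 for degrees 0…5.
[q^5] = 1·1 − 1·1 + 1·1 + 2·1 + 1·1 = 4.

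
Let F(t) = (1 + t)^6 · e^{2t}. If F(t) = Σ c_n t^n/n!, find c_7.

The EGF product rule gives c_7 = Σ_{k_1+k_2=7} C(7; k_1,k_2) · ∏ g_i(k_i), where (1+t)^6 gives the falling factorial (6)_k; e^{2t} gives (2)^k.
g_1(k) for k = 0…7: 1, 6, 30, 120, 360, 720, 720, 0.
g_2(k) for k = 0…7: 1, 2, 4, 8, 16, 32, 64, 128.
c_7 = Σ_k C(7,k)·g_1(k)·g_2(7−k) = 1·1·128 + 7·6·64 + 21·30·32 + 35·120·16 + 35·360·8 + 21·720·4 + 7·720·2 = 128 + 2688 + 20160 + 67200 + 100800 + 60480 + 10080 = 261536.

261536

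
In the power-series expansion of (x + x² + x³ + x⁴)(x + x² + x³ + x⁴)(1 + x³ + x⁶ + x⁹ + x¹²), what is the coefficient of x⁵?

5

(x + x² + x³ + x⁴) has coefficients 0,1,1,1,1 for degrees 0…4.
(x + x² + x³ + x⁴) has coefficients 0,1,1,1,1,0 for degrees 0…5.
Finally multiplying by (1 + x³ + x⁶ + x⁹ + x¹²), the product of all factors after the first has coefficients 0,1,1,1,2,1 for degrees 0…5.
[x⁵] = 1·2 + 1·1 + 1·1 + 1·1 = 5.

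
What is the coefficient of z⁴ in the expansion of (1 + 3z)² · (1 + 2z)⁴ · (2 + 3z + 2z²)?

1754

(1 + 3z)² has coefficients 1,6,9 for degrees 0…2.
(1 + 2z)⁴ has coefficients 1,8,24,32,16 for degrees 0…4.
Finally multiplying by (2 + 3z + 2z²), the product of all factors after the first has coefficients 2,19,74,152,176 for degrees 0…4.
[z⁴] = 1·176 + 6·152 + 9·74 = 1754.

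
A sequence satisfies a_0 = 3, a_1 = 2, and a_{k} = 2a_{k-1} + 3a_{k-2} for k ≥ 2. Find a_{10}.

The ordinary generating function has denominator 1 - 2z - 3z^2.
Iterating the recurrence: a_0,…,a_{10} = 3, 2, 13, 32, 103, 302, 913, 2732, 8203, 24602, 73813.

73813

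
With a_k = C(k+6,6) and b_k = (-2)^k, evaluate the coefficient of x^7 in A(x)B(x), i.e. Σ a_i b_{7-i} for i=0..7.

Write out a_i and b_{7-i} for i = 0,…,7 and sum the products.
Σ = 1·(-128) + 7·64 + 28·(-32) + 84·16 + 210·(-8) + 462·4 + 924·(-2) + 1716·1 = 804.

804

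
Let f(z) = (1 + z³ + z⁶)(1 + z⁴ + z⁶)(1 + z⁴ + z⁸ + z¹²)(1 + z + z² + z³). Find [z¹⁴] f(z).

(1 + z³ + z⁶) has coefficients 1,0,0,1,0,0,1 for degrees 0…6.
(1 + z⁴ + z⁶) has coefficients 1,0,0,0,1,0,1,0,0,0,0,0,0,0,0 for degrees 0…14.
Multiplying by (1 + z⁴ + z⁸ + z¹²) gives running coefficients 1,0,0,0,2,0,1,0,2,0,1,0,2,0,1 for degrees 0…14.
Finally multiplying by (1 + z + z² + z³), the product of all factors after the first has coefficients 1,1,1,1,2,2,3,3,3,3,3,3,3,3,3 for degrees 0…14.
[z¹⁴] = 1·3 + 1·3 + 1·3 = 9.

9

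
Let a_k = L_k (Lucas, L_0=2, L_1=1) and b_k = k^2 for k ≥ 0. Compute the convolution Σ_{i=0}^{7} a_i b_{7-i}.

398

Write out a_i and b_{7-i} for i = 0,…,7 and sum the products.
Σ = 2·49 + 1·36 + 3·25 + 4·16 + 7·9 + 11·4 + 18·1 + 29·0 = 398.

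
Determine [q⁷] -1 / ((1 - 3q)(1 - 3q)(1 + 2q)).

-11002

The denominator gives the recurrence a_n = 4a_(n−1) + 3a_(n−2) − 18a_(n−3) for n ≥ 3; the numerator fixes a_0 = -1, a_1 = -4, a_2 = -19.
Iterating: -1, -4, -19, -70, -265, -928, -3247, -11002, so a_7 = -11002.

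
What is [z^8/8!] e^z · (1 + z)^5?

The EGF product rule gives c_8 = Σ_{k_1+k_2=8} C(8; k_1,k_2) · ∏ g_i(k_i), where e^z gives (1)^k; (1+z)^5 gives the falling factorial (5)_k.
g_1(k) for k = 0…8: 1, 1, 1, 1, 1, 1, 1, 1, 1.
g_2(k) for k = 0…8: 1, 5, 20, 60, 120, 120, 0, 0, 0.
c_8 = Σ_k C(8,k)·g_1(k)·g_2(8−k) = 56·1·120 + 70·1·120 + 56·1·60 + 28·1·20 + 8·1·5 + 1·1·1 = 6720 + 8400 + 3360 + 560 + 40 + 1 = 19081.

19081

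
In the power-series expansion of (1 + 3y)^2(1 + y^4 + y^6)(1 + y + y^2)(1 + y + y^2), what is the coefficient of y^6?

34

(1 + 3y)^2 has coefficients 1,6,9 for degrees 0…2.
(1 + y^4 + y^6) has coefficients 1,0,0,0,1,0,1 for degrees 0…6.
Multiplying by (1 + y + y^2) gives running coefficients 1,1,1,0,1,1,2 for degrees 0…6.
Finally multiplying by (1 + y + y^2), the product of all factors after the first has coefficients 1,2,3,2,2,2,4 for degrees 0…6.
[y^6] = 1·4 + 6·2 + 9·2 = 34.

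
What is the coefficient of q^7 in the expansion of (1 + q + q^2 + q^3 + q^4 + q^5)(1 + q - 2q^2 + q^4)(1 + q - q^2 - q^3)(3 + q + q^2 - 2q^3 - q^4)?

-2

(1 + q + q^2 + q^3 + q^4 + q^5) has coefficients 1,1,1,1,1,1 for degrees 0…5.
(1 + q - 2q^2 + q^4) has coefficients 1,1,-2,0,1,0,0,0 for degrees 0…7.
Multiplying by (1 + q - q^2 - q^3) gives running coefficients 1,2,-2,-4,2,3,-1,-1 for degrees 0…7.
Finally multiplying by (3 + q + q^2 - 2q^3 - q^4), the product of all factors after the first has coefficients 3,7,-3,-14,-5,9,12,-1 for degrees 0…7.
[q^7] = 1·(-1) + 1·12 + 1·9 + 1·(-5) + 1·(-14) + 1·(-3) = -2.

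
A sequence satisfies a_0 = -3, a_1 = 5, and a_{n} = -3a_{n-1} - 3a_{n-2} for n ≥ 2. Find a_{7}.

The ordinary generating function has denominator 1 + 3z + 3z^2.
Iterating the recurrence: a_0,…,a_{7} = -3, 5, -6, 3, 9, -36, 81, -135.

-135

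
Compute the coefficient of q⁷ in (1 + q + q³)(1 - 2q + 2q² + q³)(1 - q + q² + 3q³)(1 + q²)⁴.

54

(1 + q + q³) has coefficients 1,1,0,1 for degrees 0…3.
(1 - 2q + 2q² + q³) has coefficients 1,-2,2,1,0,0,0,0 for degrees 0…7.
Multiplying by (1 - q + q² + 3q³) gives running coefficients 1,-3,5,0,-5,7,3,0 for degrees 0…7.
Finally multiplying by (1 + q²)⁴, the product of all factors after the first has coefficients 1,-3,9,-12,21,-11,17,16 for degrees 0…7.
[q⁷] = 1·16 + 1·17 + 1·21 = 54.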